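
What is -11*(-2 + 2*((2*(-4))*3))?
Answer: 550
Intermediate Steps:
-11*(-2 + 2*((2*(-4))*3)) = -11*(-2 + 2*(-8*3)) = -11*(-2 + 2*(-24)) = -11*(-2 - 48) = -11*(-50) = 550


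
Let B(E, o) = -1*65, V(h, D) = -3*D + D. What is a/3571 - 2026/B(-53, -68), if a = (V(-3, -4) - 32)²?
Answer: 7272286/232115 ≈ 31.331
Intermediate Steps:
V(h, D) = -2*D
B(E, o) = -65
a = 576 (a = (-2*(-4) - 32)² = (8 - 32)² = (-24)² = 576)
a/3571 - 2026/B(-53, -68) = 576/3571 - 2026/(-65) = 576*(1/3571) - 2026*(-1/65) = 576/3571 + 2026/65 = 7272286/232115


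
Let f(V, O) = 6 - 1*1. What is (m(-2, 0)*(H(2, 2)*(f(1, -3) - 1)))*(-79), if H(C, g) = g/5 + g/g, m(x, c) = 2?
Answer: -4424/5 ≈ -884.80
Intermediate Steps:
f(V, O) = 5 (f(V, O) = 6 - 1 = 5)
H(C, g) = 1 + g/5 (H(C, g) = g*(⅕) + 1 = g/5 + 1 = 1 + g/5)
(m(-2, 0)*(H(2, 2)*(f(1, -3) - 1)))*(-79) = (2*((1 + (⅕)*2)*(5 - 1)))*(-79) = (2*((1 + ⅖)*4))*(-79) = (2*((7/5)*4))*(-79) = (2*(28/5))*(-79) = (56/5)*(-79) = -4424/5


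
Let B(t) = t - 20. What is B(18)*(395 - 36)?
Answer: -718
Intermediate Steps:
B(t) = -20 + t
B(18)*(395 - 36) = (-20 + 18)*(395 - 36) = -2*359 = -718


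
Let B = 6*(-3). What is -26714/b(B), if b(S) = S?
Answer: 13357/9 ≈ 1484.1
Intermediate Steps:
B = -18
-26714/b(B) = -26714/(-18) = -26714*(-1/18) = 13357/9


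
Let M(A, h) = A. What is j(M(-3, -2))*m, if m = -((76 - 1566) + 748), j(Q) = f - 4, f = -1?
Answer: -3710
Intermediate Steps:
j(Q) = -5 (j(Q) = -1 - 4 = -5)
m = 742 (m = -(-1490 + 748) = -1*(-742) = 742)
j(M(-3, -2))*m = -5*742 = -3710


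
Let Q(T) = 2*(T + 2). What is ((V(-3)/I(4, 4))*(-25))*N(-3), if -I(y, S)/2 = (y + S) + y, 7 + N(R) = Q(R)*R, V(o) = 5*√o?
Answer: -125*I*√3/24 ≈ -9.0211*I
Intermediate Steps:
Q(T) = 4 + 2*T (Q(T) = 2*(2 + T) = 4 + 2*T)
N(R) = -7 + R*(4 + 2*R) (N(R) = -7 + (4 + 2*R)*R = -7 + R*(4 + 2*R))
I(y, S) = -4*y - 2*S (I(y, S) = -2*((y + S) + y) = -2*((S + y) + y) = -2*(S + 2*y) = -4*y - 2*S)
((V(-3)/I(4, 4))*(-25))*N(-3) = (((5*√(-3))/(-4*4 - 2*4))*(-25))*(-7 + 2*(-3)*(2 - 3)) = (((5*(I*√3))/(-16 - 8))*(-25))*(-7 + 2*(-3)*(-1)) = (((5*I*√3)/(-24))*(-25))*(-7 + 6) = (((5*I*√3)*(-1/24))*(-25))*(-1) = (-5*I*√3/24*(-25))*(-1) = (125*I*√3/24)*(-1) = -125*I*√3/24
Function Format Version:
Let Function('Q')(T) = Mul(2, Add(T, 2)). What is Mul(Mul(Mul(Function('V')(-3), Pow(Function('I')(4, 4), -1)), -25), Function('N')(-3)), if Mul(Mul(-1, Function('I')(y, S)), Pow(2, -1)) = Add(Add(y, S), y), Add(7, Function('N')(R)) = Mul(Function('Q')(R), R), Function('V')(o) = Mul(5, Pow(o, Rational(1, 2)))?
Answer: Mul(Rational(-125, 24), I, Pow(3, Rational(1, 2))) ≈ Mul(-9.0211, I)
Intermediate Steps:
Function('Q')(T) = Add(4, Mul(2, T)) (Function('Q')(T) = Mul(2, Add(2, T)) = Add(4, Mul(2, T)))
Function('N')(R) = Add(-7, Mul(R, Add(4, Mul(2, R)))) (Function('N')(R) = Add(-7, Mul(Add(4, Mul(2, R)), R)) = Add(-7, Mul(R, Add(4, Mul(2, R)))))
Function('I')(y, S) = Add(Mul(-4, y), Mul(-2, S)) (Function('I')(y, S) = Mul(-2, Add(Add(y, S), y)) = Mul(-2, Add(Add(S, y), y)) = Mul(-2, Add(S, Mul(2, y))) = Add(Mul(-4, y), Mul(-2, S)))
Mul(Mul(Mul(Function('V')(-3), Pow(Function('I')(4, 4), -1)), -25), Function('N')(-3)) = Mul(Mul(Mul(Mul(5, Pow(-3, Rational(1, 2))), Pow(Add(Mul(-4, 4), Mul(-2, 4)), -1)), -25), Add(-7, Mul(2, -3, Add(2, -3)))) = Mul(Mul(Mul(Mul(5, Mul(I, Pow(3, Rational(1, 2)))), Pow(Add(-16, -8), -1)), -25), Add(-7, Mul(2, -3, -1))) = Mul(Mul(Mul(Mul(5, I, Pow(3, Rational(1, 2))), Pow(-24, -1)), -25), Add(-7, 6)) = Mul(Mul(Mul(Mul(5, I, Pow(3, Rational(1, 2))), Rational(-1, 24)), -25), -1) = Mul(Mul(Mul(Rational(-5, 24), I, Pow(3, Rational(1, 2))), -25), -1) = Mul(Mul(Rational(125, 24), I, Pow(3, Rational(1, 2))), -1) = Mul(Rational(-125, 24), I, Pow(3, Rational(1, 2)))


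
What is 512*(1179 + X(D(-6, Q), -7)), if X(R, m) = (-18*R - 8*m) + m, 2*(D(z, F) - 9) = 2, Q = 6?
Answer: 536576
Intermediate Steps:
D(z, F) = 10 (D(z, F) = 9 + (½)*2 = 9 + 1 = 10)
X(R, m) = -18*R - 7*m
512*(1179 + X(D(-6, Q), -7)) = 512*(1179 + (-18*10 - 7*(-7))) = 512*(1179 + (-180 + 49)) = 512*(1179 - 131) = 512*1048 = 536576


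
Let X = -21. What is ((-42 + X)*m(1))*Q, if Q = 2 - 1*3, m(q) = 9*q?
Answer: 567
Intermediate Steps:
Q = -1 (Q = 2 - 3 = -1)
((-42 + X)*m(1))*Q = ((-42 - 21)*(9*1))*(-1) = -63*9*(-1) = -567*(-1) = 567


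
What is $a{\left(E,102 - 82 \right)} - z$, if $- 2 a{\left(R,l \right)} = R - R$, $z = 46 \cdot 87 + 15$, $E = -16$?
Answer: $-4017$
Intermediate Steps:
$z = 4017$ ($z = 4002 + 15 = 4017$)
$a{\left(R,l \right)} = 0$ ($a{\left(R,l \right)} = - \frac{R - R}{2} = \left(- \frac{1}{2}\right) 0 = 0$)
$a{\left(E,102 - 82 \right)} - z = 0 - 4017 = -4017$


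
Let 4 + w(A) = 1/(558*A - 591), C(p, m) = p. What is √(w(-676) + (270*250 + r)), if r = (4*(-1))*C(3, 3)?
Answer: 7*√196574122108965/377799 ≈ 259.78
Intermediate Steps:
w(A) = -4 + 1/(-591 + 558*A) (w(A) = -4 + 1/(558*A - 591) = -4 + 1/(-591 + 558*A))
r = -12 (r = (4*(-1))*3 = -4*3 = -12)
√(w(-676) + (270*250 + r)) = √((2365 - 2232*(-676))/(3*(-197 + 186*(-676))) + (270*250 - 12)) = √((2365 + 1508832)/(3*(-197 - 125736)) + (67500 - 12)) = √((⅓)*1511197/(-125933) + 67488) = √((⅓)*(-1/125933)*1511197 + 67488) = √(-1511197/377799 + 67488) = √(25495387715/377799) = 7*√196574122108965/377799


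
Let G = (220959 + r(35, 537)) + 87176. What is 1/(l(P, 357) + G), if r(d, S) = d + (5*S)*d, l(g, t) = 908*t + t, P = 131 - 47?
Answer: 1/726658 ≈ 1.3762e-6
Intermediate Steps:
P = 84
l(g, t) = 909*t
r(d, S) = d + 5*S*d
G = 402145 (G = (220959 + 35*(1 + 5*537)) + 87176 = (220959 + 35*(1 + 2685)) + 87176 = (220959 + 35*2686) + 87176 = (220959 + 94010) + 87176 = 314969 + 87176 = 402145)
1/(l(P, 357) + G) = 1/(909*357 + 402145) = 1/(324513 + 402145) = 1/726658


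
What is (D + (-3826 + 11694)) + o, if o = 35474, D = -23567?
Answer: 19775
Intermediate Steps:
(D + (-3826 + 11694)) + o = (-23567 + (-3826 + 11694)) + 35474 = (-23567 + 7868) + 35474 = -15699 + 35474 = 19775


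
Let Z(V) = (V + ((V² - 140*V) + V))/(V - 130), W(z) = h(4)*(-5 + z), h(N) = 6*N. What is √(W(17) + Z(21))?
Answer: 3*√409949/109 ≈ 17.622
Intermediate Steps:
W(z) = -120 + 24*z (W(z) = (6*4)*(-5 + z) = 24*(-5 + z) = -120 + 24*z)
Z(V) = (V² - 138*V)/(-130 + V) (Z(V) = (V + (V² - 139*V))/(-130 + V) = (V² - 138*V)/(-130 + V))
√(W(17) + Z(21)) = √((-120 + 24*17) + 21*(-138 + 21)/(-130 + 21)) = √((-120 + 408) + 21*(-117)/(-109)) = √(288 + 21*(-1/109)*(-117)) = √(288 + 2457/109) = √(33849/109) = 3*√409949/109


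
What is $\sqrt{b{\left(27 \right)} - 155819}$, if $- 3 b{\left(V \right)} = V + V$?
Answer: $i \sqrt{155837} \approx 394.76 i$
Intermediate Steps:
$b{\left(V \right)} = - \frac{2 V}{3}$ ($b{\left(V \right)} = - \frac{V + V}{3} = - \frac{2 V}{3}$)
$\sqrt{b{\left(27 \right)} - 155819} = \sqrt{\left(- \frac{2}{3}\right) 27 - 155819} = \sqrt{-18 - 155819} = \sqrt{-155837} = i \sqrt{155837}$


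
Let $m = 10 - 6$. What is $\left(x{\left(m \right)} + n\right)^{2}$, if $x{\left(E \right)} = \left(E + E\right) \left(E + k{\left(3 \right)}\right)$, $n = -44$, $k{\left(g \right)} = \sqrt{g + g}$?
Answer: $528 - 192 \sqrt{6} \approx 57.698$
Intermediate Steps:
$k{\left(g \right)} = \sqrt{2} \sqrt{g}$ ($k{\left(g \right)} = \sqrt{2 g} = \sqrt{2} \sqrt{g}$)
$m = 4$ ($m = 10 - 6 = 4$)
$x{\left(E \right)} = 2 E \left(E + \sqrt{6}\right)$ ($x{\left(E \right)} = \left(E + E\right) \left(E + \sqrt{2} \sqrt{3}\right) = 2 E \left(E + \sqrt{6}\right)$)
$\left(x{\left(m \right)} + n\right)^{2} = \left(2 \cdot 4 \left(4 + \sqrt{6}\right) - 44\right)^{2} = \left(\left(32 + 8 \sqrt{6}\right) - 44\right)^{2} = \left(-12 + 8 \sqrt{6}\right)^{2}$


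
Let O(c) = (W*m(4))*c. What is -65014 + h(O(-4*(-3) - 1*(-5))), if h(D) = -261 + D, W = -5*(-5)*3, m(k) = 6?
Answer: -57625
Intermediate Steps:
W = 75 (W = 25*3 = 75)
O(c) = 450*c (O(c) = (75*6)*c = 450*c)
-65014 + h(O(-4*(-3) - 1*(-5))) = -65014 + (-261 + 450*(-4*(-3) - 1*(-5))) = -65014 + (-261 + 450*(12 + 5)) = -65014 + (-261 + 450*17) = -65014 + (-261 + 7650) = -65014 + 7389 = -57625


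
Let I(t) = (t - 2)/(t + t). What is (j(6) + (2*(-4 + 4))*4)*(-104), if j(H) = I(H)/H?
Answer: -52/9 ≈ -5.7778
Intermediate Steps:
I(t) = (-2 + t)/(2*t) (I(t) = (-2 + t)/((2*t)) = (-2 + t)*(1/(2*t)) = (-2 + t)/(2*t))
j(H) = (-2 + H)/(2*H²) (j(H) = ((-2 + H)/(2*H))/H = (-2 + H)/(2*H²))
(j(6) + (2*(-4 + 4))*4)*(-104) = ((½)*(-2 + 6)/6² + (2*(-4 + 4))*4)*(-104) = ((½)*(1/36)*4 + (2*0)*4)*(-104) = (1/18 + 0*4)*(-104) = (1/18 + 0)*(-104) = (1/18)*(-104) = -52/9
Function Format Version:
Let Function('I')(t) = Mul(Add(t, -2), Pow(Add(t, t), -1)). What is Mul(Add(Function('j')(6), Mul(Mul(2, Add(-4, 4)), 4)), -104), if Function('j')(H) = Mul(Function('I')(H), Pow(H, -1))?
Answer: Rational(-52, 9) ≈ -5.7778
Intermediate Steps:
Function('I')(t) = Mul(Rational(1, 2), Pow(t, -1), Add(-2, t)) (Function('I')(t) = Mul(Add(-2, t), Pow(Mul(2, t), -1)) = Mul(Add(-2, t), Mul(Rational(1, 2), Pow(t, -1))) = Mul(Rational(1, 2), Pow(t, -1), Add(-2, t)))
Function('j')(H) = Mul(Rational(1, 2), Pow(H, -2), Add(-2, H)) (Function('j')(H) = Mul(Mul(Rational(1, 2), Pow(H, -1), Add(-2, H)), Pow(H, -1)) = Mul(Rational(1, 2), Pow(H, -2), Add(-2, H)))
Mul(Add(Function('j')(6), Mul(Mul(2, Add(-4, 4)), 4)), -104) = Mul(Add(Mul(Rational(1, 2), Pow(6, -2), Add(-2, 6)), Mul(Mul(2, Add(-4, 4)), 4)), -104) = Mul(Add(Mul(Rational(1, 2), Rational(1, 36), 4), Mul(Mul(2, 0), 4)), -104) = Mul(Add(Rational(1, 18), Mul(0, 4)), -104) = Mul(Add(Rational(1, 18), 0), -104) = Mul(Rational(1, 18), -104) = Rational(-52, 9)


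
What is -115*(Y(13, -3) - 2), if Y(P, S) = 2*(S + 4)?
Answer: 0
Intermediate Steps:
Y(P, S) = 8 + 2*S (Y(P, S) = 2*(4 + S) = 8 + 2*S)
-115*(Y(13, -3) - 2) = -115*((8 + 2*(-3)) - 2) = -115*((8 - 6) - 2) = -115*(2 - 2) = -115*0 = 0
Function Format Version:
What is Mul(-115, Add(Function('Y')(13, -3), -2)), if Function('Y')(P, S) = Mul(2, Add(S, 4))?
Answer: 0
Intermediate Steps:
Function('Y')(P, S) = Add(8, Mul(2, S)) (Function('Y')(P, S) = Mul(2, Add(4, S)) = Add(8, Mul(2, S)))
Mul(-115, Add(Function('Y')(13, -3), -2)) = Mul(-115, Add(Add(8, Mul(2, -3)), -2)) = Mul(-115, Add(Add(8, -6), -2)) = Mul(-115, Add(2, -2)) = Mul(-115, 0) = 0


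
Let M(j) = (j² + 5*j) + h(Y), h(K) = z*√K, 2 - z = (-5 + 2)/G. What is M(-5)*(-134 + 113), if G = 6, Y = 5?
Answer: -105*√5/2 ≈ -117.39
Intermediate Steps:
z = 5/2 (z = 2 - (-5 + 2)/6 = 2 - (-3)/6 = 2 - 1*(-½) = 2 + ½ = 5/2 ≈ 2.5000)
h(K) = 5*√K/2
M(j) = j² + 5*j + 5*√5/2 (M(j) = (j² + 5*j) + 5*√5/2 = j² + 5*j + 5*√5/2)
M(-5)*(-134 + 113) = ((-5)² + 5*(-5) + 5*√5/2)*(-134 + 113) = (25 - 25 + 5*√5/2)*(-21) = (5*√5/2)*(-21) = -105*√5/2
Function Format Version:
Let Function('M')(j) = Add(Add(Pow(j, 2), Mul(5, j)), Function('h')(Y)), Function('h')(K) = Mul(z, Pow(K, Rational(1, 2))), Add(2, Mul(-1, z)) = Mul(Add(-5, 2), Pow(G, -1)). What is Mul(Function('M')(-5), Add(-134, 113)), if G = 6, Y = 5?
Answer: Mul(Rational(-105, 2), Pow(5, Rational(1, 2))) ≈ -117.39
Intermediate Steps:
z = Rational(5, 2) (z = Add(2, Mul(-1, Mul(Add(-5, 2), Pow(6, -1)))) = Add(2, Mul(-1, Mul(-3, Rational(1, 6)))) = Add(2, Mul(-1, Rational(-1, 2))) = Add(2, Rational(1, 2)) = Rational(5, 2) ≈ 2.5000)
Function('h')(K) = Mul(Rational(5, 2), Pow(K, Rational(1, 2)))
Function('M')(j) = Add(Pow(j, 2), Mul(5, j), Mul(Rational(5, 2), Pow(5, Rational(1, 2)))) (Function('M')(j) = Add(Add(Pow(j, 2), Mul(5, j)), Mul(Rational(5, 2), Pow(5, Rational(1, 2)))) = Add(Pow(j, 2), Mul(5, j), Mul(Rational(5, 2), Pow(5, Rational(1, 2)))))
Mul(Function('M')(-5), Add(-134, 113)) = Mul(Add(Pow(-5, 2), Mul(5, -5), Mul(Rational(5, 2), Pow(5, Rational(1, 2)))), Add(-134, 113)) = Mul(Add(25, -25, Mul(Rational(5, 2), Pow(5, Rational(1, 2)))), -21) = Mul(Mul(Rational(5, 2), Pow(5, Rational(1, 2))), -21) = Mul(Rational(-105, 2), Pow(5, Rational(1, 2)))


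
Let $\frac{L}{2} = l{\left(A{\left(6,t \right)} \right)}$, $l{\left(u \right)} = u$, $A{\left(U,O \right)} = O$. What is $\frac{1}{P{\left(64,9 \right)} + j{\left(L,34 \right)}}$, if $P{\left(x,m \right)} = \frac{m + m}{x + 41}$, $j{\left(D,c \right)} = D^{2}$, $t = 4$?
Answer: $\frac{35}{2246} \approx 0.015583$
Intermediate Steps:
$L = 8$ ($L = 2 \cdot 4 = 8$)
$P{\left(x,m \right)} = \frac{2 m}{41 + x}$
$\frac{1}{P{\left(64,9 \right)} + j{\left(L,34 \right)}} = \frac{1}{2 \cdot 9 \frac{1}{41 + 64} + 8^{2}} = \frac{1}{2 \cdot 9 \cdot \frac{1}{105} + 64} = \frac{1}{\frac{6}{35} + 64} = \frac{1}{\frac{2246}{35}} = \frac{35}{2246}$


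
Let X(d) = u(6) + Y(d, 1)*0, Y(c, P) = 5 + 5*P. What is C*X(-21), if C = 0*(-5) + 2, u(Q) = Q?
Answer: 12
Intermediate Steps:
C = 2 (C = 0 + 2 = 2)
X(d) = 6 (X(d) = 6 + (5 + 5*1)*0 = 6 + (5 + 5)*0 = 6 + 10*0 = 6 + 0 = 6)
C*X(-21) = 2*6 = 12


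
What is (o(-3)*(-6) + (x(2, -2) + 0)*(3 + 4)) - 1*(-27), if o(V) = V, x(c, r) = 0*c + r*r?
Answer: 73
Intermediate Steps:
x(c, r) = r**2 (x(c, r) = 0 + r**2 = r**2)
(o(-3)*(-6) + (x(2, -2) + 0)*(3 + 4)) - 1*(-27) = (-3*(-6) + ((-2)**2 + 0)*(3 + 4)) - 1*(-27) = (18 + (4 + 0)*7) + 27 = (18 + 4*7) + 27 = (18 + 28) + 27 = 46 + 27 = 73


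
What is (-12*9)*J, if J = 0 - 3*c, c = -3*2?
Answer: -1944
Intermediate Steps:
c = -6
J = 18 (J = 0 - 3*(-6) = 0 + 18 = 18)
(-12*9)*J = -12*9*18 = -108*18 = -1944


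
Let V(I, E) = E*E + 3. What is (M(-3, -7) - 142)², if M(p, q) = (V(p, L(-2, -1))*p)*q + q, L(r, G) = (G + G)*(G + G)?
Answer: 62500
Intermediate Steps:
L(r, G) = 4*G² (L(r, G) = (2*G)*(2*G) = 4*G²)
V(I, E) = 3 + E² (V(I, E) = E² + 3 = 3 + E²)
M(p, q) = q + 19*p*q (M(p, q) = ((3 + (4*(-1)²)²)*p)*q + q = ((3 + (4*1)²)*p)*q + q = ((3 + 4²)*p)*q + q = ((3 + 16)*p)*q + q = (19*p)*q + q = 19*p*q + q = q + 19*p*q)
(M(-3, -7) - 142)² = (-7*(1 + 19*(-3)) - 142)² = (-7*(1 - 57) - 142)² = (-7*(-56) - 142)² = (392 - 142)² = 250² = 62500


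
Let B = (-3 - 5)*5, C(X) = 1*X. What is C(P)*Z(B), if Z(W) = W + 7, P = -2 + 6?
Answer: -132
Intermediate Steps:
P = 4
C(X) = X
B = -40 (B = -8*5 = -40)
Z(W) = 7 + W
C(P)*Z(B) = 4*(7 - 40) = 4*(-33) = -132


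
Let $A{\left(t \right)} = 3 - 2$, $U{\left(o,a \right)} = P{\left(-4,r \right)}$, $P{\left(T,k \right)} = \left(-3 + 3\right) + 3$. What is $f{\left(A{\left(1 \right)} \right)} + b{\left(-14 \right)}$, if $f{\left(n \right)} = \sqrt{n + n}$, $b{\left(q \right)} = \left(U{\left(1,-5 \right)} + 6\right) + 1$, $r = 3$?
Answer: $10 + \sqrt{2} \approx 11.414$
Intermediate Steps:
$P{\left(T,k \right)} = 3$ ($P{\left(T,k \right)} = 0 + 3 = 3$)
$U{\left(o,a \right)} = 3$
$b{\left(q \right)} = 10$ ($b{\left(q \right)} = \left(3 + 6\right) + 1 = 9 + 1 = 10$)
$A{\left(t \right)} = 1$ ($A{\left(t \right)} = 3 - 2 = 1$)
$f{\left(n \right)} = \sqrt{2} \sqrt{n}$ ($f{\left(n \right)} = \sqrt{2 n} = \sqrt{2} \sqrt{n}$)
$f{\left(A{\left(1 \right)} \right)} + b{\left(-14 \right)} = \sqrt{2} \sqrt{1} + 10 = \sqrt{2} \cdot 1 + 10 = \sqrt{2} + 10 = 10 + \sqrt{2}$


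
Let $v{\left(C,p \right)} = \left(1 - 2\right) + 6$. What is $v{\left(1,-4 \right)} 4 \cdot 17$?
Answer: $340$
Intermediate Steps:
$v{\left(C,p \right)} = 5$ ($v{\left(C,p \right)} = -1 + 6 = 5$)
$v{\left(1,-4 \right)} 4 \cdot 17 = 5 \cdot 4 \cdot 17 = 20 \cdot 17 = 340$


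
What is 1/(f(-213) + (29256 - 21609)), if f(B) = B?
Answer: 1/7434 ≈ 0.00013452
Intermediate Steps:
1/(f(-213) + (29256 - 21609)) = 1/(-213 + (29256 - 21609)) = 1/(-213 + 7647) = 1/7434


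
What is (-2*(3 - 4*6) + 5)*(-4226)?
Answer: -198622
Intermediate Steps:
(-2*(3 - 4*6) + 5)*(-4226) = (-2*(3 - 1*24) + 5)*(-4226) = (-2*(3 - 24) + 5)*(-4226) = (-2*(-21) + 5)*(-4226) = (42 + 5)*(-4226) = 47*(-4226) = -198622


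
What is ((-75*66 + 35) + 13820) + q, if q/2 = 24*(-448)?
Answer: -12599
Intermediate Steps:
q = -21504 (q = 2*(24*(-448)) = 2*(-10752) = -21504)
((-75*66 + 35) + 13820) + q = ((-75*66 + 35) + 13820) - 21504 = ((-4950 + 35) + 13820) - 21504 = (-4915 + 13820) - 21504 = 8905 - 21504 = -12599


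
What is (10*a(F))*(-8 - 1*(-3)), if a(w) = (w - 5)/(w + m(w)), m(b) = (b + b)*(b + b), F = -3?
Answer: 400/33 ≈ 12.121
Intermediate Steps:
m(b) = 4*b**2 (m(b) = (2*b)*(2*b) = 4*b**2)
a(w) = (-5 + w)/(w + 4*w**2) (a(w) = (w - 5)/(w + 4*w**2) = (-5 + w)/(w + 4*w**2))
(10*a(F))*(-8 - 1*(-3)) = (10*((-5 - 3)/((-3)*(1 + 4*(-3)))))*(-8 - 1*(-3)) = (10*(-1/3*(-8)/(1 - 12)))*(-8 + 3) = (10*(-1/3*(-8)/(-11)))*(-5) = (10*(-1/3*(-1/11)*(-8)))*(-5) = (10*(-8/33))*(-5) = -80/33*(-5) = 400/33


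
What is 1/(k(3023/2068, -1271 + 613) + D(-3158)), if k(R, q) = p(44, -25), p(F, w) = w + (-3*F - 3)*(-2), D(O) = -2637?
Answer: -1/2392 ≈ -0.00041806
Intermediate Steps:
p(F, w) = 6 + w + 6*F (p(F, w) = w + (-3 - 3*F)*(-2) = w + (6 + 6*F) = 6 + w + 6*F)
k(R, q) = 245 (k(R, q) = 6 - 25 + 6*44 = 6 - 25 + 264 = 245)
1/(k(3023/2068, -1271 + 613) + D(-3158)) = 1/(245 - 2637) = 1/(-2392) = -1/2392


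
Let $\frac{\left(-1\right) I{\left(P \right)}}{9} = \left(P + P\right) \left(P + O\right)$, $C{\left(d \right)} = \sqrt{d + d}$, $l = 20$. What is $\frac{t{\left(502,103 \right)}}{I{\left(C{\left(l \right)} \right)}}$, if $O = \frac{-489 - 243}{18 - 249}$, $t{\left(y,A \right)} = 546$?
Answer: $- \frac{539539}{532872} + \frac{427427 \sqrt{10}}{2664360} \approx -0.50521$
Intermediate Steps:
$O = \frac{244}{77}$ ($O = - \frac{732}{-231} = \left(-732\right) \left(- \frac{1}{231}\right) = \frac{244}{77} \approx 3.1688$)
$C{\left(d \right)} = \sqrt{2} \sqrt{d}$ ($C{\left(d \right)} = \sqrt{2 d} = \sqrt{2} \sqrt{d}$)
$I{\left(P \right)} = - 18 P \left(\frac{244}{77} + P\right)$ ($I{\left(P \right)} = - 9 \left(P + P\right) \left(P + \frac{244}{77}\right) = - 9 \cdot 2 P \left(\frac{244}{77} + P\right) = - 18 P \left(\frac{244}{77} + P\right)$)
$\frac{t{\left(502,103 \right)}}{I{\left(C{\left(l \right)} \right)}} = \frac{546}{\left(- \frac{18}{77}\right) \sqrt{2} \sqrt{20} \left(244 + 77 \sqrt{2} \sqrt{20}\right)} = \frac{546}{\left(- \frac{18}{77}\right) \sqrt{2} \cdot 2 \sqrt{5} \left(244 + 77 \sqrt{2} \cdot 2 \sqrt{5}\right)} = \frac{546}{\left(- \frac{18}{77}\right) 2 \sqrt{10} \left(244 + 77 \cdot 2 \sqrt{10}\right)} = \frac{546}{\left(- \frac{18}{77}\right) 2 \sqrt{10} \left(244 + 154 \sqrt{10}\right)} = \frac{546}{\left(- \frac{36}{77}\right) \sqrt{10} \left(244 + 154 \sqrt{10}\right)} = 546 \left(- \frac{77 \sqrt{10}}{360 \left(244 + 154 \sqrt{10}\right)}\right) = - \frac{7007 \sqrt{10}}{60 \left(244 + 154 \sqrt{10}\right)}$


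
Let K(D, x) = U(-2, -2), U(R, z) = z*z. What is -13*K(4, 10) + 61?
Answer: 9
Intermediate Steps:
U(R, z) = z²
K(D, x) = 4 (K(D, x) = (-2)² = 4)
-13*K(4, 10) + 61 = -13*4 + 61 = -52 + 61 = 9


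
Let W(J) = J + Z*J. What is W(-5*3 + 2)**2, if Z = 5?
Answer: 6084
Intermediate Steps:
W(J) = 6*J (W(J) = J + 5*J = 6*J)
W(-5*3 + 2)**2 = (6*(-5*3 + 2))**2 = (6*(-15 + 2))**2 = (6*(-13))**2 = (-78)**2 = 6084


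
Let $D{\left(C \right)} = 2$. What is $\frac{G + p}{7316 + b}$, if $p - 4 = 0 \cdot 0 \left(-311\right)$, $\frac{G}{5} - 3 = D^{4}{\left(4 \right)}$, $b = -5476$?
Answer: $\frac{99}{1840} \approx 0.053804$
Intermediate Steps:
$G = 95$ ($G = 15 + 5 \cdot 2^{4} = 15 + 5 \cdot 16 = 15 + 80 = 95$)
$p = 4$ ($p = 4 + 0 \cdot 0 \left(-311\right) = 4 + 0 \left(-311\right) = 4 + 0 = 4$)
$\frac{G + p}{7316 + b} = \frac{95 + 4}{7316 - 5476} = \frac{99}{1840}$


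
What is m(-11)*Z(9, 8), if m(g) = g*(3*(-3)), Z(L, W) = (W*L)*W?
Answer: 57024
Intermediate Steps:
Z(L, W) = L*W**2 (Z(L, W) = (L*W)*W = L*W**2)
m(g) = -9*g (m(g) = g*(-9) = -9*g)
m(-11)*Z(9, 8) = (-9*(-11))*(9*8**2) = 99*(9*64) = 99*576 = 57024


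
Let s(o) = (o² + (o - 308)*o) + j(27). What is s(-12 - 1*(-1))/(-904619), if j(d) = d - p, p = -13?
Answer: -3670/904619 ≈ -0.0040570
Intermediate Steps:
j(d) = 13 + d (j(d) = d - 1*(-13) = d + 13 = 13 + d)
s(o) = 40 + o² + o*(-308 + o) (s(o) = (o² + (o - 308)*o) + (13 + 27) = (o² + (-308 + o)*o) + 40 = (o² + o*(-308 + o)) + 40 = 40 + o² + o*(-308 + o))
s(-12 - 1*(-1))/(-904619) = (40 - 308*(-12 - 1*(-1)) + 2*(-12 - 1*(-1))²)/(-904619) = (40 - 308*(-12 + 1) + 2*(-12 + 1)²)*(-1/904619) = (40 - 308*(-11) + 2*(-11)²)*(-1/904619) = (40 + 3388 + 2*121)*(-1/904619) = (40 + 3388 + 242)*(-1/904619) = 3670*(-1/904619) = -3670/904619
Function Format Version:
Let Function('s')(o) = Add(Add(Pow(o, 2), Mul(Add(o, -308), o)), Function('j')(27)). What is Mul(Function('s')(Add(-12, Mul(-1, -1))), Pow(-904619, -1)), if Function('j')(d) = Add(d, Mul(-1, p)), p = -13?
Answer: Rational(-3670, 904619) ≈ -0.0040570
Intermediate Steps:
Function('j')(d) = Add(13, d) (Function('j')(d) = Add(d, Mul(-1, -13)) = Add(d, 13) = Add(13, d))
Function('s')(o) = Add(40, Pow(o, 2), Mul(o, Add(-308, o))) (Function('s')(o) = Add(Add(Pow(o, 2), Mul(Add(o, -308), o)), Add(13, 27)) = Add(Add(Pow(o, 2), Mul(Add(-308, o), o)), 40) = Add(Add(Pow(o, 2), Mul(o, Add(-308, o))), 40) = Add(40, Pow(o, 2), Mul(o, Add(-308, o))))
Mul(Function('s')(Add(-12, Mul(-1, -1))), Pow(-904619, -1)) = Mul(Add(40, Mul(-308, Add(-12, Mul(-1, -1))), Mul(2, Pow(Add(-12, Mul(-1, -1)), 2))), Pow(-904619, -1)) = Mul(Add(40, Mul(-308, Add(-12, 1)), Mul(2, Pow(Add(-12, 1), 2))), Rational(-1, 904619)) = Mul(Add(40, Mul(-308, -11), Mul(2, Pow(-11, 2))), Rational(-1, 904619)) = Mul(Add(40, 3388, Mul(2, 121)), Rational(-1, 904619)) = Mul(Add(40, 3388, 242), Rational(-1, 904619)) = Mul(3670, Rational(-1, 904619)) = Rational(-3670, 904619)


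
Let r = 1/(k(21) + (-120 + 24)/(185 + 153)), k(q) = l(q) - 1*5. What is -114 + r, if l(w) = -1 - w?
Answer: -525823/4611 ≈ -114.04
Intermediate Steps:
k(q) = -6 - q (k(q) = (-1 - q) - 1*5 = (-1 - q) - 5 = -6 - q)
r = -169/4611 (r = 1/((-6 - 1*21) + (-120 + 24)/(185 + 153)) = 1/((-6 - 21) - 96/338) = 1/(-27 - 96*1/338) = 1/(-27 - 48/169) = 1/(-4611/169) = -169/4611 ≈ -0.036651)
-114 + r = -114 - 169/4611 = -525823/4611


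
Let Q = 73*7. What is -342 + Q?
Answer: 169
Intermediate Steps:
Q = 511
-342 + Q = -342 + 511 = 169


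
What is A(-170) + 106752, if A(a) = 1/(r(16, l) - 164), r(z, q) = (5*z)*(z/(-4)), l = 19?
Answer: 51667967/484 ≈ 1.0675e+5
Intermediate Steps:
r(z, q) = -5*z²/4 (r(z, q) = (5*z)*(z*(-¼)) = (5*z)*(-z/4) = -5*z²/4)
A(a) = -1/484 (A(a) = 1/(-5/4*16² - 164) = 1/(-5/4*256 - 164) = 1/(-320 - 164) = 1/(-484) = -1/484)
A(-170) + 106752 = -1/484 + 106752 = 51667967/484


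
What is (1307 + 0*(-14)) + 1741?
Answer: 3048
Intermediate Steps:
(1307 + 0*(-14)) + 1741 = (1307 + 0) + 1741 = 1307 + 1741 = 3048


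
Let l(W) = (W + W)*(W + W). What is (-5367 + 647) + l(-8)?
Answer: -4464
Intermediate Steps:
l(W) = 4*W² (l(W) = (2*W)*(2*W) = 4*W²)
(-5367 + 647) + l(-8) = (-5367 + 647) + 4*(-8)² = -4720 + 4*64 = -4720 + 256 = -4464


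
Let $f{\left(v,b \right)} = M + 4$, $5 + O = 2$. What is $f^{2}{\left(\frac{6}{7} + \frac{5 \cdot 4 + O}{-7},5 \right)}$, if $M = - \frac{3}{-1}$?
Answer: $49$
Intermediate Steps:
$O = -3$ ($O = -5 + 2 = -3$)
$M = 3$ ($M = \left(-3\right) \left(-1\right) = 3$)
$f{\left(v,b \right)} = 7$ ($f{\left(v,b \right)} = 3 + 4 = 7$)
$f^{2}{\left(\frac{6}{7} + \frac{5 \cdot 4 + O}{-7},5 \right)} = 7^{2} = 49$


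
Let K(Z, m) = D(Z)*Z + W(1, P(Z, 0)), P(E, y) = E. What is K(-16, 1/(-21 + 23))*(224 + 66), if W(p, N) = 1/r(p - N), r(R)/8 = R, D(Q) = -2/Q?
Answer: -39295/68 ≈ -577.87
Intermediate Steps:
r(R) = 8*R
W(p, N) = 1/(-8*N + 8*p) (W(p, N) = 1/(8*(p - N)) = 1/(-8*N + 8*p))
K(Z, m) = -2 + 1/(8*(1 - Z)) (K(Z, m) = (-2/Z)*Z + 1/(8*(1 - Z)) = -2 + 1/(8*(1 - Z)))
K(-16, 1/(-21 + 23))*(224 + 66) = ((15 - 16*(-16))/(8*(-1 - 16)))*(224 + 66) = ((⅛)*(15 + 256)/(-17))*290 = ((⅛)*(-1/17)*271)*290 = -271/136*290 = -39295/68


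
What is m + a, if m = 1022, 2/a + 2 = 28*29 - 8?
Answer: 409823/401 ≈ 1022.0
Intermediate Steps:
a = 1/401 (a = 2/(-2 + (28*29 - 8)) = 2/(-2 + (812 - 8)) = 2/(-2 + 804) = 2/802 = 2*(1/802) = 1/401 ≈ 0.0024938)
m + a = 1022 + 1/401 = 409823/401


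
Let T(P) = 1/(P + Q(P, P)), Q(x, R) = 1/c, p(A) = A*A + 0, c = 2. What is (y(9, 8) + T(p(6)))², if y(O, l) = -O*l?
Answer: 27604516/5329 ≈ 5180.1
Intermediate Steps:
p(A) = A² (p(A) = A² + 0 = A²)
Q(x, R) = ½ (Q(x, R) = 1/2 = ½)
T(P) = 1/(½ + P) (T(P) = 1/(P + ½) = 1/(½ + P))
y(O, l) = -O*l
(y(9, 8) + T(p(6)))² = (-1*9*8 + 2/(1 + 2*6²))² = (-72 + 2/(1 + 2*36))² = (-72 + 2/(1 + 72))² = (-72 + 2/73)² = (-5254/73)² = 27604516/5329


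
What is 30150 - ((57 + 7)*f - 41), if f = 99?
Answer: 23855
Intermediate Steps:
30150 - ((57 + 7)*f - 41) = 30150 - ((57 + 7)*99 - 41) = 30150 - (64*99 - 41) = 30150 - (6336 - 41) = 30150 - 1*6295 = 30150 - 6295 = 23855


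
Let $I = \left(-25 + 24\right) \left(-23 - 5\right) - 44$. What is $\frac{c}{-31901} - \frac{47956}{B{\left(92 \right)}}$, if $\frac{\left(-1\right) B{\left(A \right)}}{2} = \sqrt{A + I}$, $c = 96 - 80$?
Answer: $- \frac{16}{31901} + 631 \sqrt{19} \approx 2750.5$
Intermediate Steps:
$c = 16$ ($c = 96 - 80 = 16$)
$I = -16$ ($I = \left(-1\right) \left(-28\right) - 44 = 28 - 44 = -16$)
$B{\left(A \right)} = - 2 \sqrt{-16 + A}$ ($B{\left(A \right)} = - 2 \sqrt{A - 16} = - 2 \sqrt{-16 + A}$)
$\frac{c}{-31901} - \frac{47956}{B{\left(92 \right)}} = \frac{16}{-31901} - \frac{47956}{\left(-2\right) \sqrt{-16 + 92}} = 16 \left(- \frac{1}{31901}\right) - \frac{47956}{\left(-2\right) \sqrt{76}} = - \frac{16}{31901} - \frac{47956}{\left(-2\right) 2 \sqrt{19}} = - \frac{16}{31901} - \frac{47956}{\left(-4\right) \sqrt{19}} = - \frac{16}{31901} - 47956 \left(- \frac{\sqrt{19}}{76}\right) = - \frac{16}{31901} + 631 \sqrt{19}$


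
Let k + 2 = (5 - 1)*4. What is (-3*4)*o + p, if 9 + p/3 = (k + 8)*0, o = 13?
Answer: -183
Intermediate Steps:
k = 14 (k = -2 + (5 - 1)*4 = -2 + 4*4 = -2 + 16 = 14)
p = -27 (p = -27 + 3*((14 + 8)*0) = -27 + 3*(22*0) = -27 + 3*0 = -27 + 0 = -27)
(-3*4)*o + p = -3*4*13 - 27 = -12*13 - 27 = -156 - 27 = -183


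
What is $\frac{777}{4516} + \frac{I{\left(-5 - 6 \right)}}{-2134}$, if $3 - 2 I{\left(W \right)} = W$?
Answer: $\frac{813253}{4818572} \approx 0.16877$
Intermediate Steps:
$I{\left(W \right)} = \frac{3}{2} - \frac{W}{2}$
$\frac{777}{4516} + \frac{I{\left(-5 - 6 \right)}}{-2134} = \frac{777}{4516} + \frac{\frac{3}{2} - \frac{-5 - 6}{2}}{-2134} = 777 \cdot \frac{1}{4516} + \left(\frac{3}{2} - \frac{-5 - 6}{2}\right) \left(- \frac{1}{2134}\right) = \frac{777}{4516} + \left(\frac{3}{2} - - \frac{11}{2}\right) \left(- \frac{1}{2134}\right) = \frac{777}{4516} + \left(\frac{3}{2} + \frac{11}{2}\right) \left(- \frac{1}{2134}\right) = \frac{777}{4516} + 7 \left(- \frac{1}{2134}\right) = \frac{777}{4516} - \frac{7}{2134} = \frac{813253}{4818572}$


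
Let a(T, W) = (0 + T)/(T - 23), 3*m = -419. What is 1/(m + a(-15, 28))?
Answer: -114/15877 ≈ -0.0071802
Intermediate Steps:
m = -419/3 (m = (⅓)*(-419) = -419/3 ≈ -139.67)
a(T, W) = T/(-23 + T)
1/(m + a(-15, 28)) = 1/(-419/3 - 15/(-23 - 15)) = 1/(-419/3 - 15/(-38)) = 1/(-419/3 - 15*(-1/38)) = 1/(-419/3 + 15/38) = 1/(-15877/114) = -114/15877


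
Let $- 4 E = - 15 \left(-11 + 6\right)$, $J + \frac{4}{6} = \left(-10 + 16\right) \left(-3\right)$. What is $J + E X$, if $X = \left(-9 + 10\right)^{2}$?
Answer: $- \frac{449}{12} \approx -37.417$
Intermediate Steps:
$X = 1$ ($X = 1^{2} = 1$)
$J = - \frac{56}{3}$ ($J = - \frac{2}{3} + \left(-10 + 16\right) \left(-3\right) = - \frac{2}{3} + 6 \left(-3\right) = - \frac{2}{3} - 18 = - \frac{56}{3} \approx -18.667$)
$E = - \frac{75}{4}$ ($E = - \frac{\left(-15\right) \left(-11 + 6\right)}{4} = - \frac{\left(-15\right) \left(-5\right)}{4} = \left(- \frac{1}{4}\right) 75 = - \frac{75}{4} \approx -18.75$)
$J + E X = - \frac{56}{3} - \frac{75}{4} = - \frac{449}{12}$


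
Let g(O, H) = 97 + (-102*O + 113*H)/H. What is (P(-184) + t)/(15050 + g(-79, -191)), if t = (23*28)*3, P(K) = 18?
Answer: 186225/1453301 ≈ 0.12814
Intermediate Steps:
g(O, H) = 97 + (-102*O + 113*H)/H
t = 1932 (t = 644*3 = 1932)
(P(-184) + t)/(15050 + g(-79, -191)) = (18 + 1932)/(15050 + (210 - 102*(-79)/(-191))) = 1950/(15050 + (210 - 102*(-79)*(-1/191))) = 1950/(15050 + (210 - 8058/191)) = 1950/(15050 + 32052/191) = 1950/(2906602/191) = 1950*(191/2906602) = 186225/1453301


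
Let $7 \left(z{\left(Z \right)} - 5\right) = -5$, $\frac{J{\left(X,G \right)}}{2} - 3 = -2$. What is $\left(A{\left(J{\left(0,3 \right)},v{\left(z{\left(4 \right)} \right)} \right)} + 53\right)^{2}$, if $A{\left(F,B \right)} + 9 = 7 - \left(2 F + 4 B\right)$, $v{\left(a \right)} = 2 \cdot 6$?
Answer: $1$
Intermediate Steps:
$J{\left(X,G \right)} = 2$ ($J{\left(X,G \right)} = 6 + 2 \left(-2\right) = 6 - 4 = 2$)
$z{\left(Z \right)} = \frac{30}{7}$ ($z{\left(Z \right)} = 5 + \frac{1}{7} \left(-5\right) = 5 - \frac{5}{7} = \frac{30}{7}$)
$v{\left(a \right)} = 12$
$A{\left(F,B \right)} = -2 - 4 B - 2 F$ ($A{\left(F,B \right)} = -9 - \left(-7 + 2 F + 4 B\right) = -2 - 4 B - 2 F$)
$\left(A{\left(J{\left(0,3 \right)},v{\left(z{\left(4 \right)} \right)} \right)} + 53\right)^{2} = \left(\left(-2 - 48 - 4\right) + 53\right)^{2} = \left(-54 + 53\right)^{2} = \left(-1\right)^{2} = 1$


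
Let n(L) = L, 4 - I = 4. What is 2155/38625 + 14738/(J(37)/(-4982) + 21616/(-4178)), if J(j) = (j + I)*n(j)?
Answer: -1184868750084893/438048419325 ≈ -2704.9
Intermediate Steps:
I = 0 (I = 4 - 1*4 = 4 - 4 = 0)
J(j) = j² (J(j) = (j + 0)*j = j*j = j²)
2155/38625 + 14738/(J(37)/(-4982) + 21616/(-4178)) = 2155/38625 + 14738/(37²/(-4982) + 21616/(-4178)) = 2155*(1/38625) + 14738/(1369*(-1/4982) + 21616*(-1/4178)) = 431/7725 + 14738/(-1369/4982 - 10808/2089) = 431/7725 + 14738/(-56705297/10407398) = 431/7725 + 14738*(-10407398/56705297) = 431/7725 - 153384231724/56705297 = -1184868750084893/438048419325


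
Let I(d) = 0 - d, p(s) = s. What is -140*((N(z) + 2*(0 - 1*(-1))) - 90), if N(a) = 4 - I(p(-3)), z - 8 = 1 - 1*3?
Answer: 12180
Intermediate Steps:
I(d) = -d
z = 6 (z = 8 + (1 - 1*3) = 8 + (1 - 3) = 8 - 2 = 6)
N(a) = 1 (N(a) = 4 - (-1)*(-3) = 4 - 1*3 = 4 - 3 = 1)
-140*((N(z) + 2*(0 - 1*(-1))) - 90) = -140*((1 + 2*(0 - 1*(-1))) - 90) = -140*((1 + 2*(0 + 1)) - 90) = -140*((1 + 2*1) - 90) = -140*((1 + 2) - 90) = -140*(3 - 90) = -140*(-87) = 12180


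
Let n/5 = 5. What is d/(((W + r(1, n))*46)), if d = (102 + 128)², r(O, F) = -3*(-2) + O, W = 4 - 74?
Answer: -1150/63 ≈ -18.254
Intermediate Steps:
n = 25 (n = 5*5 = 25)
W = -70
r(O, F) = 6 + O
d = 52900 (d = 230² = 52900)
d/(((W + r(1, n))*46)) = 52900/(((-70 + (6 + 1))*46)) = 52900/(((-70 + 7)*46)) = 52900/((-63*46)) = 52900/(-2898) = 52900*(-1/2898) = -1150/63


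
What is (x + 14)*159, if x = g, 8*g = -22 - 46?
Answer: 1749/2 ≈ 874.50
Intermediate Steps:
g = -17/2 (g = (-22 - 46)/8 = (⅛)*(-68) = -17/2 ≈ -8.5000)
x = -17/2 ≈ -8.5000
(x + 14)*159 = (-17/2 + 14)*159 = (11/2)*159 = 1749/2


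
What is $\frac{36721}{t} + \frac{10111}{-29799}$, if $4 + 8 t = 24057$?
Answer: $\frac{8510792749}{716755347} \approx 11.874$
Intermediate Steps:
$t = \frac{24053}{8}$ ($t = - \frac{1}{2} + \frac{1}{8} \cdot 24057 = - \frac{1}{2} + \frac{24057}{8} = \frac{24053}{8} \approx 3006.6$)
$\frac{36721}{t} + \frac{10111}{-29799} = \frac{36721}{\frac{24053}{8}} + \frac{10111}{-29799} = 36721 \cdot \frac{8}{24053} + 10111 \left(- \frac{1}{29799}\right) = \frac{293768}{24053} - \frac{10111}{29799} = \frac{8510792749}{716755347}$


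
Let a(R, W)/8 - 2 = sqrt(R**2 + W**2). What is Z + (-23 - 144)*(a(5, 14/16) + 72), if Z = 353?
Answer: -14343 - 167*sqrt(1649) ≈ -21125.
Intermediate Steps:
a(R, W) = 16 + 8*sqrt(R**2 + W**2)
Z + (-23 - 144)*(a(5, 14/16) + 72) = 353 + (-23 - 144)*((16 + 8*sqrt(5**2 + (14/16)**2)) + 72) = 353 - 167*((16 + 8*sqrt(25 + (14*(1/16))**2)) + 72) = 353 - 167*((16 + 8*sqrt(25 + (7/8)**2)) + 72) = 353 - 167*((16 + 8*sqrt(25 + 49/64)) + 72) = 353 - 167*((16 + 8*sqrt(1649/64)) + 72) = 353 - 167*((16 + 8*(sqrt(1649)/8)) + 72) = 353 - 167*((16 + sqrt(1649)) + 72) = 353 - 167*(88 + sqrt(1649)) = 353 + (-14696 - 167*sqrt(1649)) = -14343 - 167*sqrt(1649)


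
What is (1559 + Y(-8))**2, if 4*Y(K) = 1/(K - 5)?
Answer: 6571858489/2704 ≈ 2.4304e+6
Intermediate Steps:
Y(K) = 1/(4*(-5 + K)) (Y(K) = 1/(4*(K - 5)) = 1/(4*(-5 + K)))
(1559 + Y(-8))**2 = (1559 + 1/(4*(-5 - 8)))**2 = (1559 + (1/4)/(-13))**2 = (1559 + (1/4)*(-1/13))**2 = (1559 - 1/52)**2 = (81067/52)**2 = 6571858489/2704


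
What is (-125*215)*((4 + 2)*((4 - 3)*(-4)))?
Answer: 645000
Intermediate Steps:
(-125*215)*((4 + 2)*((4 - 3)*(-4))) = -161250*1*(-4) = -161250*(-4) = -26875*(-24) = 645000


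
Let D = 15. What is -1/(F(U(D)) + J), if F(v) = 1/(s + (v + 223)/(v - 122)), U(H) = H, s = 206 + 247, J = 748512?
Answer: -48233/36102979403 ≈ -1.3360e-6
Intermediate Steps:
s = 453
F(v) = 1/(453 + (223 + v)/(-122 + v)) (F(v) = 1/(453 + (v + 223)/(v - 122)) = 1/(453 + (223 + v)/(-122 + v)))
-1/(F(U(D)) + J) = -1/((-122 + 15)/(-55043 + 454*15) + 748512) = -1/(-107/(-55043 + 6810) + 748512) = -1/(-107/(-48233) + 748512) = -1/(-1/48233*(-107) + 748512) = -1/(107/48233 + 748512) = -1/36102979403/48233 = -1*48233/36102979403 = -48233/36102979403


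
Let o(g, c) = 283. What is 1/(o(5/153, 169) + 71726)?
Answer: 1/72009 ≈ 1.3887e-5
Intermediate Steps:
1/(o(5/153, 169) + 71726) = 1/(283 + 71726) = 1/72009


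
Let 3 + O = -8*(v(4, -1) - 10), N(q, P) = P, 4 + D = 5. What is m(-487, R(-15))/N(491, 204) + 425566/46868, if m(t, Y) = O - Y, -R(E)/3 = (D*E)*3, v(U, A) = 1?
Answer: 1744212/199189 ≈ 8.7566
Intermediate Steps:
D = 1 (D = -4 + 5 = 1)
R(E) = -9*E (R(E) = -3*1*E*3 = -3*E*3 = -9*E)
O = 69 (O = -3 - 8*(1 - 10) = -3 - 8*(-9) = -3 + 72 = 69)
m(t, Y) = 69 - Y
m(-487, R(-15))/N(491, 204) + 425566/46868 = (69 - (-9)*(-15))/204 + 425566/46868 = (69 - 1*135)*(1/204) + 425566*(1/46868) = (69 - 135)*(1/204) + 212783/23434 = -66*1/204 + 212783/23434 = -11/34 + 212783/23434 = 1744212/199189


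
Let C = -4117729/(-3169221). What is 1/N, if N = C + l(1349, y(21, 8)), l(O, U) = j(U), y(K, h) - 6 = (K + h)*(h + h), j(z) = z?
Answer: 288111/135786509 ≈ 0.0021218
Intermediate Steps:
y(K, h) = 6 + 2*h*(K + h) (y(K, h) = 6 + (K + h)*(h + h) = 6 + (K + h)*(2*h) = 6 + 2*h*(K + h))
l(O, U) = U
C = 374339/288111 (C = -4117729*(-1/3169221) = 374339/288111 ≈ 1.2993)
N = 135786509/288111 (N = 374339/288111 + (6 + 2*8² + 2*21*8) = 374339/288111 + (6 + 2*64 + 336) = 374339/288111 + (6 + 128 + 336) = 374339/288111 + 470 = 135786509/288111 ≈ 471.30)
1/N = 1/(135786509/288111) = 288111/135786509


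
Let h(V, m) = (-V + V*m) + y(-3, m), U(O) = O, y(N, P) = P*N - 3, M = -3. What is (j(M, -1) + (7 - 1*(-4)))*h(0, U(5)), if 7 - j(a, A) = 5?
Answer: -234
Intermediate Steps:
y(N, P) = -3 + N*P (y(N, P) = N*P - 3 = -3 + N*P)
h(V, m) = -3 - V - 3*m + V*m (h(V, m) = (-V + V*m) + (-3 - 3*m) = -3 - V - 3*m + V*m)
j(a, A) = 2 (j(a, A) = 7 - 1*5 = 7 - 5 = 2)
(j(M, -1) + (7 - 1*(-4)))*h(0, U(5)) = (2 + (7 - 1*(-4)))*(-3 - 1*0 - 3*5 + 0*5) = (2 + (7 + 4))*(-3 + 0 - 15 + 0) = (2 + 11)*(-18) = 13*(-18) = -234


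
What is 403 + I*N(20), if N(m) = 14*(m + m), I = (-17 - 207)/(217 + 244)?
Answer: 60343/461 ≈ 130.90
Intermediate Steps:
I = -224/461 ≈ -0.48590
N(m) = 28*m (N(m) = 14*(2*m) = 28*m)
403 + I*N(20) = 403 - 6272*20/461 = 403 - 224/461*560 = 403 - 125440/461 = 60343/461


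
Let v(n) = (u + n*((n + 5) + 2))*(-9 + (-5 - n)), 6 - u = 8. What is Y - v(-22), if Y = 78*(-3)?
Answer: -2858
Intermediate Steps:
u = -2 (u = 6 - 1*8 = 6 - 8 = -2)
Y = -234
v(n) = (-14 - n)*(-2 + n*(7 + n)) (v(n) = (-2 + n*((n + 5) + 2))*(-9 + (-5 - n)) = (-2 + n*((5 + n) + 2))*(-14 - n) = (-2 + n*(7 + n))*(-14 - n) = (-14 - n)*(-2 + n*(7 + n)))
Y - v(-22) = -234 - (28 - 1*(-22)³ - 96*(-22) - 21*(-22)²) = -234 - (28 - 1*(-10648) + 2112 - 21*484) = -234 - (28 + 10648 + 2112 - 10164) = -234 - 1*2624 = -234 - 2624 = -2858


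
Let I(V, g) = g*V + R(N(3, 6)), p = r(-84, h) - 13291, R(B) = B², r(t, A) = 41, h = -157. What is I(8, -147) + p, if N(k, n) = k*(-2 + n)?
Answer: -14282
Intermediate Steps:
p = -13250 (p = 41 - 13291 = -13250)
I(V, g) = 144 + V*g (I(V, g) = g*V + (3*(-2 + 6))² = V*g + (3*4)² = V*g + 12² = V*g + 144 = 144 + V*g)
I(8, -147) + p = (144 + 8*(-147)) - 13250 = (144 - 1176) - 13250 = -1032 - 13250 = -14282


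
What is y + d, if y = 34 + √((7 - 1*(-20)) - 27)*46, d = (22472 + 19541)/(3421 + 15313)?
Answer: 678969/18734 ≈ 36.243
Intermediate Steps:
d = 42013/18734 ≈ 2.2426
y = 34 (y = 34 + √((7 + 20) - 27)*46 = 34 + √(27 - 27)*46 = 34 + √0*46 = 34 + 0*46 = 34 + 0 = 34)
y + d = 34 + 42013/18734 = 678969/18734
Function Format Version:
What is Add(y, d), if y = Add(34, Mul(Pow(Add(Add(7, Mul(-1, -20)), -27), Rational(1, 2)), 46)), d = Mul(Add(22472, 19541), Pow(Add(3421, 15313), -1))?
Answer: Rational(678969, 18734) ≈ 36.243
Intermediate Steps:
d = Rational(42013, 18734) (d = Mul(42013, Pow(18734, -1)) = Mul(42013, Rational(1, 18734)) = Rational(42013, 18734) ≈ 2.2426)
y = 34 (y = Add(34, Mul(Pow(Add(Add(7, 20), -27), Rational(1, 2)), 46)) = Add(34, Mul(Pow(Add(27, -27), Rational(1, 2)), 46)) = Add(34, Mul(Pow(0, Rational(1, 2)), 46)) = Add(34, Mul(0, 46)) = Add(34, 0) = 34)
Add(y, d) = Add(34, Rational(42013, 18734)) = Rational(678969, 18734)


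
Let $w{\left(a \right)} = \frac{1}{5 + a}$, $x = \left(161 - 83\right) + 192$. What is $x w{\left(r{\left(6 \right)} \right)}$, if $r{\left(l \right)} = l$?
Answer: $\frac{270}{11} \approx 24.545$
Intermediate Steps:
$x = 270$ ($x = 78 + 192 = 270$)
$x w{\left(r{\left(6 \right)} \right)} = \frac{270}{5 + 6} = \frac{270}{11}$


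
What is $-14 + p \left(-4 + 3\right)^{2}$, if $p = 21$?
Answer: $7$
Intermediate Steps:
$-14 + p \left(-4 + 3\right)^{2} = -14 + 21 \left(-4 + 3\right)^{2} = -14 + 21 \left(-1\right)^{2} = -14 + 21 \cdot 1 = -14 + 21 = 7$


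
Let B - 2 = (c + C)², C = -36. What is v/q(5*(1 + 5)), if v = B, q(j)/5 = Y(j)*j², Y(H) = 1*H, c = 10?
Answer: 113/22500 ≈ 0.0050222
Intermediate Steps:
Y(H) = H
B = 678 (B = 2 + (10 - 36)² = 2 + (-26)² = 2 + 676 = 678)
q(j) = 5*j³ (q(j) = 5*(j*j²) = 5*j³)
v = 678
v/q(5*(1 + 5)) = 678/((5*(5*(1 + 5))³)) = 678/((5*(5*6)³)) = 678/((5*30³)) = 678/((5*27000)) = 678/135000 = 678*(1/135000) = 113/22500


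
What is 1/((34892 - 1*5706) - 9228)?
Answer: 1/19958 ≈ 5.0105e-5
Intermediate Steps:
1/((34892 - 1*5706) - 9228) = 1/((34892 - 5706) - 9228) = 1/(29186 - 9228) = 1/19958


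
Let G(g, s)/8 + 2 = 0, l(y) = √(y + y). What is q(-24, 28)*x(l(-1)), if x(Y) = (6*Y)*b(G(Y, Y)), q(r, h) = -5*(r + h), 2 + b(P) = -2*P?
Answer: -3600*I*√2 ≈ -5091.2*I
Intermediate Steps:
l(y) = √2*√y (l(y) = √(2*y) = √2*√y)
G(g, s) = -16 (G(g, s) = -16 + 8*0 = -16 + 0 = -16)
b(P) = -2 - 2*P
q(r, h) = -5*h - 5*r (q(r, h) = -5*(h + r) = -5*h - 5*r)
x(Y) = 180*Y (x(Y) = (6*Y)*(-2 - 2*(-16)) = (6*Y)*(-2 + 32) = (6*Y)*30 = 180*Y)
q(-24, 28)*x(l(-1)) = (-5*28 - 5*(-24))*(180*(√2*√(-1))) = (-140 + 120)*(180*(√2*I)) = -3600*I*√2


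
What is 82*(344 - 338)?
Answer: 492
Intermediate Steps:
82*(344 - 338) = 82*6 = 492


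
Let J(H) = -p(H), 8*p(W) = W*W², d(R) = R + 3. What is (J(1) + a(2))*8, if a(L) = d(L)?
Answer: 39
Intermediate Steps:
d(R) = 3 + R
p(W) = W³/8 (p(W) = (W*W²)/8 = W³/8)
a(L) = 3 + L
J(H) = -H³/8
(J(1) + a(2))*8 = (-⅛*1³ + (3 + 2))*8 = (-⅛*1 + 5)*8 = (-⅛ + 5)*8 = (39/8)*8 = 39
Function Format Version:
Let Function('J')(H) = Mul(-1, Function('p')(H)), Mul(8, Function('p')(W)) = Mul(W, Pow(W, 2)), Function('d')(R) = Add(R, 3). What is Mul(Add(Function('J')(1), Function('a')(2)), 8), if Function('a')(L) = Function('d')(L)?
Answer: 39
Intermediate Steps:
Function('d')(R) = Add(3, R)
Function('p')(W) = Mul(Rational(1, 8), Pow(W, 3)) (Function('p')(W) = Mul(Rational(1, 8), Mul(W, Pow(W, 2))) = Mul(Rational(1, 8), Pow(W, 3)))
Function('a')(L) = Add(3, L)
Function('J')(H) = Mul(Rational(-1, 8), Pow(H, 3)) (Function('J')(H) = Mul(-1, Mul(Rational(1, 8), Pow(H, 3))) = Mul(Rational(-1, 8), Pow(H, 3)))
Mul(Add(Function('J')(1), Function('a')(2)), 8) = Mul(Add(Mul(Rational(-1, 8), Pow(1, 3)), Add(3, 2)), 8) = Mul(Add(Mul(Rational(-1, 8), 1), 5), 8) = Mul(Add(Rational(-1, 8), 5), 8) = Mul(Rational(39, 8), 8) = 39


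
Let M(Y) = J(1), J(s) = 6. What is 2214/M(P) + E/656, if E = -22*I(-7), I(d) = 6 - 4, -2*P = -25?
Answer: 60505/164 ≈ 368.93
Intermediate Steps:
P = 25/2 (P = -½*(-25) = 25/2 ≈ 12.500)
M(Y) = 6
I(d) = 2
E = -44 (E = -22*2 = -44)
2214/M(P) + E/656 = 2214/6 - 44/656 = 2214*(⅙) - 44*1/656 = 369 - 11/164 = 60505/164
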